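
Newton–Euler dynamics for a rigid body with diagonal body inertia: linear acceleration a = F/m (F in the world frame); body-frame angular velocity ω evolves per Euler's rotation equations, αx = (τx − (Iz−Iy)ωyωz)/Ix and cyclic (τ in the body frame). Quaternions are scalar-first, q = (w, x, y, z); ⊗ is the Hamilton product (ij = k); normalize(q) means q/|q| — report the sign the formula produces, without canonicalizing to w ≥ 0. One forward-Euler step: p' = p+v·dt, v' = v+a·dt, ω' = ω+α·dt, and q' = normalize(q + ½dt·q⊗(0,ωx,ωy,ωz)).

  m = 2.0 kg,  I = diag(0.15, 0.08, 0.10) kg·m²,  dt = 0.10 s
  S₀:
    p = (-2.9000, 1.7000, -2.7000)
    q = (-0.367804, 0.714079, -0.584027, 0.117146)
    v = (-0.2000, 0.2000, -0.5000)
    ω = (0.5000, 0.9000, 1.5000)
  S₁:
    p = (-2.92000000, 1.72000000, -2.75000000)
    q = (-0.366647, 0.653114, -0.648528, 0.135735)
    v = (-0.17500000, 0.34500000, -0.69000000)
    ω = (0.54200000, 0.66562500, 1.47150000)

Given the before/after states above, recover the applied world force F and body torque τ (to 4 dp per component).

rate change Δω = (0.04200000, -0.23437500, -0.02850000)
gyro term ω₀×Iω₀ = (0.0270, 0.0375, -0.0315)
applied torque τ = (0.0900, -0.1500, -0.0600)
Δv = v₁−v₀ = (0.02500000, 0.14500000, -0.19000000)
m·(v₁−v₀)/dt = (0.5000, 2.9000, -3.8000)

F = (0.5000, 2.9000, -3.8000)
τ = (0.0900, -0.1500, -0.0600)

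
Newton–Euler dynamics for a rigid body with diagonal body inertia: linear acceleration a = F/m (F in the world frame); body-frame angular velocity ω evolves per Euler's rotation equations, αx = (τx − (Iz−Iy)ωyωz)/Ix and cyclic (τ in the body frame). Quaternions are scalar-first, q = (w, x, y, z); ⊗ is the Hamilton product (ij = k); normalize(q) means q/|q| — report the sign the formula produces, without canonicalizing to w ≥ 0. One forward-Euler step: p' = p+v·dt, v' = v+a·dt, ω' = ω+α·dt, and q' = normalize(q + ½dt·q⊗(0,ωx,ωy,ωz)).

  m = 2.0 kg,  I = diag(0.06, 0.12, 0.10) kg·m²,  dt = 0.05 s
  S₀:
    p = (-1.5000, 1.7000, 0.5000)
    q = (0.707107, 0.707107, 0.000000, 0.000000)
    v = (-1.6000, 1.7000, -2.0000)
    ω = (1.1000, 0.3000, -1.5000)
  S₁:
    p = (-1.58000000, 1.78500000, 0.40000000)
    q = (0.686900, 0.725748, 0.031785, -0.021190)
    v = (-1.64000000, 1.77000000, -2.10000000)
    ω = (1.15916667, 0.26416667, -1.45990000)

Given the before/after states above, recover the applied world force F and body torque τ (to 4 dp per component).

velocity change Δv = (-0.04000000, 0.07000000, -0.10000000)
F = m·Δv/dt = (-1.6000, 2.8000, -4.0000)
ω₁ − ω₀ = (0.05916667, -0.03583333, 0.04010000)
gyro term ω₀×Iω₀ = (0.0090, 0.0660, 0.0198)
τ = I·(Δω/dt) + ω₀×(Iω₀) = (0.0800, -0.0200, 0.1000)

F = (-1.6000, 2.8000, -4.0000)
τ = (0.0800, -0.0200, 0.1000)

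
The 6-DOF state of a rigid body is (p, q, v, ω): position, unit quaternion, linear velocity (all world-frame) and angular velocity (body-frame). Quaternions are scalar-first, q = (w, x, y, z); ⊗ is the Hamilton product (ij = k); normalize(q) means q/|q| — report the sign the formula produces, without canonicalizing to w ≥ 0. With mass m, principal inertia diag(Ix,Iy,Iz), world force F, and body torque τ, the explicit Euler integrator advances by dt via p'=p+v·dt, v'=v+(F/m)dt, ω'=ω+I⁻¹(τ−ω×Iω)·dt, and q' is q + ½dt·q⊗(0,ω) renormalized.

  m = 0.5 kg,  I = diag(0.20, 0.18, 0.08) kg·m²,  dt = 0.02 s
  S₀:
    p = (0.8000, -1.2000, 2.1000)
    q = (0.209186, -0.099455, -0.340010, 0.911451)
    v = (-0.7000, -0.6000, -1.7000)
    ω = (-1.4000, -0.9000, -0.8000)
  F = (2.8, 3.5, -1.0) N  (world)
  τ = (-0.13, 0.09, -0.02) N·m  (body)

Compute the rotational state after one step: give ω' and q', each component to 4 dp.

angular accel α = (-0.2900, -0.2467, 0.0650)
new body rate ω' = (-1.4058, -0.9049, -0.7987)
2q̇ = q⊗(0,ω) = (0.2839148, 0.7994535, -1.5438628, -0.5538533)
updated quaternion q' = (0.2120, -0.0914, -0.3554, 0.9058)

ω' = (-1.4058, -0.9049, -0.7987)
q' = (0.2120, -0.0914, -0.3554, 0.9058)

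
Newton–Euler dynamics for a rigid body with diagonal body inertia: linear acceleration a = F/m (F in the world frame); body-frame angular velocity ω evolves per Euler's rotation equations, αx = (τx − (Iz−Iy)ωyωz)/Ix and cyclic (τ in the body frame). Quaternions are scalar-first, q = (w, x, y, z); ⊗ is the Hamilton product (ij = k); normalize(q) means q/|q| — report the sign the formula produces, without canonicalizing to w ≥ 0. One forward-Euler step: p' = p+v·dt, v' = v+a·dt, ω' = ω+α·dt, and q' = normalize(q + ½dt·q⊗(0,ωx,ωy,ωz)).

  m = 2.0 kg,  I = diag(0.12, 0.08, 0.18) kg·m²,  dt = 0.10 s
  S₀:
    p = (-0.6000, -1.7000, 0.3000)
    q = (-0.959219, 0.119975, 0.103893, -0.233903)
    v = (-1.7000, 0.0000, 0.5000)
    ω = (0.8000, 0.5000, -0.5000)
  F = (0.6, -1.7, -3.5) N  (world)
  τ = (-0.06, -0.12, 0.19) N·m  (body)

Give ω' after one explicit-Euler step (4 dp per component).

gyro term ω×Iω = (-0.0250, 0.0240, -0.0160)
angular accel α = (-0.2917, -1.8000, 1.1444)
new body rate ω' = (0.7708, 0.3200, -0.3856)

ω' = (0.7708, 0.3200, -0.3856)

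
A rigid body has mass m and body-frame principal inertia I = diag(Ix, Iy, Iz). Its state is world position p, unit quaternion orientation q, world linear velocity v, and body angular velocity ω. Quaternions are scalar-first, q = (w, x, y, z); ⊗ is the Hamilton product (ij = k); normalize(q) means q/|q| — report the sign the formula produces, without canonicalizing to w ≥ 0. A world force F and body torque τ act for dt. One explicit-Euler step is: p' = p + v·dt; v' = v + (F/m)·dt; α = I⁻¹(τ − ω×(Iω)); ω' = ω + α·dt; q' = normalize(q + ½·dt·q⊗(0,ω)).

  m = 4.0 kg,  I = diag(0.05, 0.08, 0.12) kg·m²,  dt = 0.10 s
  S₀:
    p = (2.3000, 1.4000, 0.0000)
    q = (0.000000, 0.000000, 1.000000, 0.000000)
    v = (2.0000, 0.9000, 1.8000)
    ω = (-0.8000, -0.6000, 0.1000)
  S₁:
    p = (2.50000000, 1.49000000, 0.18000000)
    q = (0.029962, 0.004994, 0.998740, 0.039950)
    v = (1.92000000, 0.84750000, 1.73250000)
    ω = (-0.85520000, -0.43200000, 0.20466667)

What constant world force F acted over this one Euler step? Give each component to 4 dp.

F = (-3.2000, -2.1000, -2.7000)

velocity change Δv = (-0.08000000, -0.05250000, -0.06750000)
F = m·Δv/dt = (-3.2000, -2.1000, -2.7000)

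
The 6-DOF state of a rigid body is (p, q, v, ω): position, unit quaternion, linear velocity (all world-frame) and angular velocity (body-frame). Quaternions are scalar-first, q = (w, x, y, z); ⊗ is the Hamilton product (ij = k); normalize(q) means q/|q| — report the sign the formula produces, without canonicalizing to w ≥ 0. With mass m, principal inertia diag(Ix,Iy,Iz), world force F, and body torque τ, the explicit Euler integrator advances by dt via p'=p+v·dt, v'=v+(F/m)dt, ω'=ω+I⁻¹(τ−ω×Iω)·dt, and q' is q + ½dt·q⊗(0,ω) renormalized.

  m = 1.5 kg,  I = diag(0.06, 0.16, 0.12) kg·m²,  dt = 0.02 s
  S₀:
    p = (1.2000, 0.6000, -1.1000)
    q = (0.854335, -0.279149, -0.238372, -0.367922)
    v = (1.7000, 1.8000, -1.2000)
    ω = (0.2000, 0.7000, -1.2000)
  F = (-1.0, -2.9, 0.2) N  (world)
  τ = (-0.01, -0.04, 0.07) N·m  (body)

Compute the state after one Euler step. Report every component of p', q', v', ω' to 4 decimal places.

p' = (1.2340, 0.6360, -1.1240)
q' = (0.8521, -0.2720, -0.2365, -0.3796)
v' = (1.6867, 1.7613, -1.1973)
ω' = (0.1855, 0.6932, -1.1907)

ω×(Iω) gyroscopic = (0.0336, 0.0144, 0.0140)
angular accel α = (-0.7267, -0.3400, 0.4667)
ω + α·dt = (0.1855, 0.6932, -1.1907)
2q̇ = q⊗(0,ω) = (-0.2188162, 0.7144588, 0.1894713, -1.1729319)
q + ½dt·q⊗(0,ω), renormalized = (0.8521, -0.2720, -0.2365, -0.3796)
a = F/m = (-0.6667, -1.9333, 0.1333)
new position p' = (1.2340, 0.6360, -1.1240)
v' = v + a·dt = (1.6867, 1.7613, -1.1973)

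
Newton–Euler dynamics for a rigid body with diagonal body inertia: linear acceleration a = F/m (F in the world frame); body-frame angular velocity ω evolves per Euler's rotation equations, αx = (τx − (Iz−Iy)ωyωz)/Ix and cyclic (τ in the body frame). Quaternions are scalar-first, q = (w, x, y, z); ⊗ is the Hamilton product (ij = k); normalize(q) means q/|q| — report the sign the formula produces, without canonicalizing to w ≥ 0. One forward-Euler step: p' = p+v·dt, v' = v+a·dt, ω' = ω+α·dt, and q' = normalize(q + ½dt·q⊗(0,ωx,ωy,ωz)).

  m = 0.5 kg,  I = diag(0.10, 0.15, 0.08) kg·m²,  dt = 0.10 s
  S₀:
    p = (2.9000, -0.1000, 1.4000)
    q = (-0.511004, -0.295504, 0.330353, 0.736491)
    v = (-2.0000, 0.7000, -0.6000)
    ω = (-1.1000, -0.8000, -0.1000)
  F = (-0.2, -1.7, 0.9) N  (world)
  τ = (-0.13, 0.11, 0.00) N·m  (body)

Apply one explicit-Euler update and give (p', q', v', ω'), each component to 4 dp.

p' = (2.7000, -0.0300, 1.3400)
q' = (-0.5092, -0.2390, 0.3081, 0.7673)
v' = (-2.0400, 0.3600, -0.4200)
ω' = (-1.2244, -0.7281, -0.1550)

angular accel α = (-1.2440, 0.7187, -0.5500)
ω' = ω + α·dt = (-1.2244, -0.7281, -0.1550)
q⊗(0,ω) = (0.0128771, 1.1182619, -0.4308873, 0.6508919)
q' = normalize(q + ½dt·q⊗(0,ω)) = (-0.5092, -0.2390, 0.3081, 0.7673)
a = F/m = (-0.4000, -3.4000, 1.8000)
p + v·dt = (2.7000, -0.0300, 1.3400)
v' = v + a·dt = (-2.0400, 0.3600, -0.4200)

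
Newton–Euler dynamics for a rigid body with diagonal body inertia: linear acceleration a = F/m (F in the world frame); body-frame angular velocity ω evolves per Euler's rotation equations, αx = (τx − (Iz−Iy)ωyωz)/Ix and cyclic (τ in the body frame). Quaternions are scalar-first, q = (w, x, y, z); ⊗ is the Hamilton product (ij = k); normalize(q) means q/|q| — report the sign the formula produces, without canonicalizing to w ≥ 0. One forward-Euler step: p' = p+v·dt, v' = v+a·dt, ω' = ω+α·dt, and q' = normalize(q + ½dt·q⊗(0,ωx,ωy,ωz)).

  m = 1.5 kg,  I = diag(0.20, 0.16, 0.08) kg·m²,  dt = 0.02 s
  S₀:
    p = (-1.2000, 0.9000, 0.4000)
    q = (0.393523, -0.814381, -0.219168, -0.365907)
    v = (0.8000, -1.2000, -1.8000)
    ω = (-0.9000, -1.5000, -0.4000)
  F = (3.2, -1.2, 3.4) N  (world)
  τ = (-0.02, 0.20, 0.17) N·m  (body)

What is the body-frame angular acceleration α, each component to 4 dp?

α = (0.1400, 0.9800, 2.8000)

precession coupling ω×(Iω) = (-0.0480, 0.0432, -0.0540)
(τ − ω×Iω)/I = (0.1400, 0.9800, 2.8000)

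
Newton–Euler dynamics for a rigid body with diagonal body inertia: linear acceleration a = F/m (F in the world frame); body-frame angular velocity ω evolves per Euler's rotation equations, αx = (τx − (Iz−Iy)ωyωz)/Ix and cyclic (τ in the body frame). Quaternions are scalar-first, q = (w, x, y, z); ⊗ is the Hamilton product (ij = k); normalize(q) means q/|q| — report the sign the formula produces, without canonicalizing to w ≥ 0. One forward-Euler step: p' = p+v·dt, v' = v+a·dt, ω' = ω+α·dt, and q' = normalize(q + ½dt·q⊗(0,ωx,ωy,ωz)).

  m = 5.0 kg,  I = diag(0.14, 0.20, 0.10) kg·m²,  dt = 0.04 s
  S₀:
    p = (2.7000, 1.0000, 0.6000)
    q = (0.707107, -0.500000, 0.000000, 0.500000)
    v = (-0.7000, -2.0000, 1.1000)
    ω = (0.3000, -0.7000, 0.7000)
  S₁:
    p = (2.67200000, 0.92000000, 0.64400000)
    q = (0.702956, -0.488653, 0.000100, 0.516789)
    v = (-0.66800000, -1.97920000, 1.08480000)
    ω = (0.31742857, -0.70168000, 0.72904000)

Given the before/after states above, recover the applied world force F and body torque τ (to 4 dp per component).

velocity change Δv = (0.03200000, 0.02080000, -0.01520000)
m·(v₁−v₀)/dt = (4.0000, 2.6000, -1.9000)
ω₁ − ω₀ = (0.01742857, -0.00168000, 0.02904000)
ω₀×(Iω₀) = (0.0490, 0.0084, -0.0126)
applied torque τ = (0.1100, 0.0000, 0.0600)

F = (4.0000, 2.6000, -1.9000)
τ = (0.1100, 0.0000, 0.0600)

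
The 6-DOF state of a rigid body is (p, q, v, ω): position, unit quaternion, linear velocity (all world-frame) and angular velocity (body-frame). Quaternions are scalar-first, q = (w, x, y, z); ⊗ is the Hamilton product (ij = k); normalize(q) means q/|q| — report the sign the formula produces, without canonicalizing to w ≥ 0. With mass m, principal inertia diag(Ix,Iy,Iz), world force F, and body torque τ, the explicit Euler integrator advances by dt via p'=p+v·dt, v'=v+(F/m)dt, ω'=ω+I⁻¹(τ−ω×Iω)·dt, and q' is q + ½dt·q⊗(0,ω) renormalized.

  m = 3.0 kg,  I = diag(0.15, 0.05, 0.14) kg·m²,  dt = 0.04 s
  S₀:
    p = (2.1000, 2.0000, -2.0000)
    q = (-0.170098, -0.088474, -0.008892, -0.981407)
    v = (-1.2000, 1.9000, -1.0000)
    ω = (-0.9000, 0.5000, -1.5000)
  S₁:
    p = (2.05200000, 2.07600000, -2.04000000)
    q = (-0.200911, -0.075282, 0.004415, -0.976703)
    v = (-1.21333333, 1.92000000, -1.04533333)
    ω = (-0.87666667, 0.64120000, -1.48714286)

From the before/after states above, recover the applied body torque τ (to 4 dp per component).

ω₁ − ω₀ = (0.02333333, 0.14120000, 0.01285714)
I·α + gyro = (0.0200, 0.1900, 0.0900)

τ = (0.0200, 0.1900, 0.0900)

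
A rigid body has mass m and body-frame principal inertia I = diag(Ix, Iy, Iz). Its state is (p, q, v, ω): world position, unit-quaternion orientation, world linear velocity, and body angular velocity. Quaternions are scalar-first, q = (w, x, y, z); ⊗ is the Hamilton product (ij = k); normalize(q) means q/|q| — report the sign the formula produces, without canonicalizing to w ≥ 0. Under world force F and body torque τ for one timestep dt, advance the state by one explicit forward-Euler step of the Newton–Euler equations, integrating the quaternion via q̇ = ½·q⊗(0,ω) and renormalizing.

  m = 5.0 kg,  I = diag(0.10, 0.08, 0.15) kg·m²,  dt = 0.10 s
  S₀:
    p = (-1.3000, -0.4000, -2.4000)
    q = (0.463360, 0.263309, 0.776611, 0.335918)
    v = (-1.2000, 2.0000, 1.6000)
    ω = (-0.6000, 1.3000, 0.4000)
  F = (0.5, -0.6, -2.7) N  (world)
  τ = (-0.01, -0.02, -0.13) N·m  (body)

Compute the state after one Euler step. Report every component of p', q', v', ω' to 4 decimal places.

(τ − ω×Iω)/I = (-0.4640, -0.4000, -0.9707)
ω + α·dt = (-0.6464, 1.2600, 0.3029)
2q̇ = q⊗(0,ω) = (-0.9859761, -0.4040650, 0.2954936, 0.9936123)
updated quaternion q' = (0.4129, 0.2424, 0.7892, 0.3845)
linear accel F/m = (0.1000, -0.1200, -0.5400)
new position p' = (-1.4200, -0.2000, -2.2400)
new velocity v' = (-1.1900, 1.9880, 1.5460)

p' = (-1.4200, -0.2000, -2.2400)
q' = (0.4129, 0.2424, 0.7892, 0.3845)
v' = (-1.1900, 1.9880, 1.5460)
ω' = (-0.6464, 1.2600, 0.3029)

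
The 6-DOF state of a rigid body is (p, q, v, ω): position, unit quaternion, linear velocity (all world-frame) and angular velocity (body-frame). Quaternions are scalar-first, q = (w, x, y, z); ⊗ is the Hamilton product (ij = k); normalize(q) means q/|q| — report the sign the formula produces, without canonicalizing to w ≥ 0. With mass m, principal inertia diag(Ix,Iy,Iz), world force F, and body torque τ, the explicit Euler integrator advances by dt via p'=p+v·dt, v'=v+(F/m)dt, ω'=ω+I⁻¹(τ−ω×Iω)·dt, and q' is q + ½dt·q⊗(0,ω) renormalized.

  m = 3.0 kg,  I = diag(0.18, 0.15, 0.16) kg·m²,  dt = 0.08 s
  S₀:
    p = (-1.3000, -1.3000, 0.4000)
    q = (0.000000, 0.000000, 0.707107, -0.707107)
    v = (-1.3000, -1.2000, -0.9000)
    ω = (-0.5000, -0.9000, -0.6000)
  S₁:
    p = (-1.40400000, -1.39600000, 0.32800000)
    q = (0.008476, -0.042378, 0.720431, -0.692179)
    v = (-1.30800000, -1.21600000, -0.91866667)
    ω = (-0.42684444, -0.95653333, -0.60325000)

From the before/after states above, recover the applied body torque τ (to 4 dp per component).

ω₁ − ω₀ = (0.07315556, -0.05653333, -0.00325000)
ω₀×(Iω₀) = (0.0054, 0.0060, -0.0135)
applied torque τ = (0.1700, -0.1000, -0.0200)

τ = (0.1700, -0.1000, -0.0200)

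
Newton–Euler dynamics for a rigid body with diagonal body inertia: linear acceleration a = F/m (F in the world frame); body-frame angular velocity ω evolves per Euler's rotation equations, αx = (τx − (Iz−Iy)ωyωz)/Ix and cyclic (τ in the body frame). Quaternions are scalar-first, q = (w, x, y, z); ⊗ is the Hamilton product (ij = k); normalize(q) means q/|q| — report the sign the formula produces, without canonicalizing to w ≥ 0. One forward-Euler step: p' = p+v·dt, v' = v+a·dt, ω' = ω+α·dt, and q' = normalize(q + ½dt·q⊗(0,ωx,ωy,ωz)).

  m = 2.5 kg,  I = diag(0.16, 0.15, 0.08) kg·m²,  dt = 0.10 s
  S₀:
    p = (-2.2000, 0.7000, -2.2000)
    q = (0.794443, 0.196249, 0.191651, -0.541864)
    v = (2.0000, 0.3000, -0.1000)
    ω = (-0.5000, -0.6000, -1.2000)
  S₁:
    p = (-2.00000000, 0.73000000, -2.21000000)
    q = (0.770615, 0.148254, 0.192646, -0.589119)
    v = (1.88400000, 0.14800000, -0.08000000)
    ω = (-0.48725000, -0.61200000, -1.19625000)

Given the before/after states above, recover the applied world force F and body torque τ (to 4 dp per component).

ω₁ − ω₀ = (0.01275000, -0.01200000, 0.00375000)
τ = I·(Δω/dt) + ω₀×(Iω₀) = (-0.0300, 0.0300, 0.0000)
Δv = v₁−v₀ = (-0.11600000, -0.15200000, 0.02000000)
applied force F = (-2.9000, -3.8000, 0.5000)

F = (-2.9000, -3.8000, 0.5000)
τ = (-0.0300, 0.0300, 0.0000)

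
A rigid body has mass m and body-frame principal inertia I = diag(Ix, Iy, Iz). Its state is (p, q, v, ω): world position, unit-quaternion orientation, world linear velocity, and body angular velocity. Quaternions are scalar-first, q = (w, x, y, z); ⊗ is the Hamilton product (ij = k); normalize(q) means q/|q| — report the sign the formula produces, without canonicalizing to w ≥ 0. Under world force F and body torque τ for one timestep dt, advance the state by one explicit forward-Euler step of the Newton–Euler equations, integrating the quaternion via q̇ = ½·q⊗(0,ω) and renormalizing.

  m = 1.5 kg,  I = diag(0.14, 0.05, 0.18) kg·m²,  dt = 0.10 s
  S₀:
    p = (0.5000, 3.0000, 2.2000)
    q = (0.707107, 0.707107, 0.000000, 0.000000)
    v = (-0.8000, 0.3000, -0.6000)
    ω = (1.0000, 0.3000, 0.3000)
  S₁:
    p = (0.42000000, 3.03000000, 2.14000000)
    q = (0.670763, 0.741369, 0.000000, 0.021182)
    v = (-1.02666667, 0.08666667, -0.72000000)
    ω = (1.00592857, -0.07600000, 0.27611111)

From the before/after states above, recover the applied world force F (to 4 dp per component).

Δv = v₁−v₀ = (-0.22666667, -0.21333333, -0.12000000)
m·(v₁−v₀)/dt = (-3.4000, -3.2000, -1.8000)

F = (-3.4000, -3.2000, -1.8000)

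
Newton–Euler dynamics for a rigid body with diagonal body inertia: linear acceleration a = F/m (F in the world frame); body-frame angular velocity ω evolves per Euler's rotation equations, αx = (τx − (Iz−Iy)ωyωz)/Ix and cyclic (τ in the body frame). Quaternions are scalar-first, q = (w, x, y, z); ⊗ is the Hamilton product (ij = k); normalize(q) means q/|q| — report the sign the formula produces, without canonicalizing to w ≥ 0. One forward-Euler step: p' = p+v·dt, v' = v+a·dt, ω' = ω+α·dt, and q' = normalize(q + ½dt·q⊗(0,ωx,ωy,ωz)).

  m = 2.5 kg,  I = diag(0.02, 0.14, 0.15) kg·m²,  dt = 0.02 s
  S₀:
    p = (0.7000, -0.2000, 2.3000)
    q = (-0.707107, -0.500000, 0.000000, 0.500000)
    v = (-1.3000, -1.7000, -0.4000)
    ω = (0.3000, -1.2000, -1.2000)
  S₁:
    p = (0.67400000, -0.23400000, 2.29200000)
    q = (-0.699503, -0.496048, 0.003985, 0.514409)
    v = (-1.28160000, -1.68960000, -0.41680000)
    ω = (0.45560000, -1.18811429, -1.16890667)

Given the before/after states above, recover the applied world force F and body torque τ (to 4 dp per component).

F = (2.3000, 1.3000, -2.1000)
τ = (0.1700, 0.1300, 0.1900)

rate change Δω = (0.15560000, 0.01188571, 0.03109333)
precession coupling = (0.0144, 0.0468, -0.0432)
applied torque τ = (0.1700, 0.1300, 0.1900)
velocity change Δv = (0.01840000, 0.01040000, -0.01680000)
m·(v₁−v₀)/dt = (2.3000, 1.3000, -2.1000)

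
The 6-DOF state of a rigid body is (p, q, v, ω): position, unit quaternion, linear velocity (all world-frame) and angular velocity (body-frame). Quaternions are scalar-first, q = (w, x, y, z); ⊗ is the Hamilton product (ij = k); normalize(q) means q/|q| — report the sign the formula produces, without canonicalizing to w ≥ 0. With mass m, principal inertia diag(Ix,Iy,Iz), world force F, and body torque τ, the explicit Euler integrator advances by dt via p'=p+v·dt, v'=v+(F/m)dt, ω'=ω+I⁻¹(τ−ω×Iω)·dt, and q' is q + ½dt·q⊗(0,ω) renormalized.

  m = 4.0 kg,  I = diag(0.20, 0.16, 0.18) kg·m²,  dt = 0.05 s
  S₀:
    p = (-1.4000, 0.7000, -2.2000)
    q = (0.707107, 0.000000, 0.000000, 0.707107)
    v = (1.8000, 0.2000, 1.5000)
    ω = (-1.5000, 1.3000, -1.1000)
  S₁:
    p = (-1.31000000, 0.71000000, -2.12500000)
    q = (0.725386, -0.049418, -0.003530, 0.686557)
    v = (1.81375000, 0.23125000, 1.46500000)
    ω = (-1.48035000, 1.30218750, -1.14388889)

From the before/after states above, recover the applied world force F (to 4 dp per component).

velocity change Δv = (0.01375000, 0.03125000, -0.03500000)
F = m·Δv/dt = (1.1000, 2.5000, -2.8000)

F = (1.1000, 2.5000, -2.8000)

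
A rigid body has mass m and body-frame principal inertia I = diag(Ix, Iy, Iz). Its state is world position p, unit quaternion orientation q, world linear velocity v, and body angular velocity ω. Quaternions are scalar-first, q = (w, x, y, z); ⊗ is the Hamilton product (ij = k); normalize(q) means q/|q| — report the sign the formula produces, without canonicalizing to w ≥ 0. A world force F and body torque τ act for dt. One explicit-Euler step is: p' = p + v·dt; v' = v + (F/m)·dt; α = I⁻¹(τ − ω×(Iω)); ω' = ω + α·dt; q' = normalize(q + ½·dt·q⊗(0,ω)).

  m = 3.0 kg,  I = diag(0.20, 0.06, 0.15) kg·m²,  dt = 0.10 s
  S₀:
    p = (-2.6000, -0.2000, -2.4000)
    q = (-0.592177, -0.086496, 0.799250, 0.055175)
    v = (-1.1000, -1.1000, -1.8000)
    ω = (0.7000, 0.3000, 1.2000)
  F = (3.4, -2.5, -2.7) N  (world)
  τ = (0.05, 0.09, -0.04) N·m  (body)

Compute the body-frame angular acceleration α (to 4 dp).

precession coupling ω×(Iω) = (0.0324, 0.0420, -0.0294)
(τ − ω×Iω)/I = (0.0880, 0.8000, -0.0707)

α = (0.0880, 0.8000, -0.0707)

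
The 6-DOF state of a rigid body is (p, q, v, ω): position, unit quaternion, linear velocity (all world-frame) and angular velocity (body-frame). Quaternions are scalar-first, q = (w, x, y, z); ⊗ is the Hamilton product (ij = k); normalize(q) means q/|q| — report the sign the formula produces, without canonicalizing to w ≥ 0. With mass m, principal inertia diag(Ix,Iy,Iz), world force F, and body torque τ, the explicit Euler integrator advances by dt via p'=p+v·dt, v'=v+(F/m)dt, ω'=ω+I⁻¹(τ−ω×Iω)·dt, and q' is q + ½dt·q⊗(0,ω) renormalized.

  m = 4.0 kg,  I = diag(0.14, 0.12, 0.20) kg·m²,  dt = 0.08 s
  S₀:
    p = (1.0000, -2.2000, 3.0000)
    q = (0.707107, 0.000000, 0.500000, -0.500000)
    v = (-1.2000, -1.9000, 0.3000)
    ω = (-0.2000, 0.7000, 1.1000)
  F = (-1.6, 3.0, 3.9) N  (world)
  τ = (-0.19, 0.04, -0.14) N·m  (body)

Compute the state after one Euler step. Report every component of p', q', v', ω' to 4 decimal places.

ω×(Iω) gyroscopic = (0.0616, 0.0132, 0.0028)
(τ − ω×Iω)/I = (-1.7971, 0.2233, -0.7140)
ω + α·dt = (-0.3438, 0.7179, 1.0429)
Hamilton product q⊗(0,ω) = (0.2000000, 0.7585786, 0.5949749, 0.8778177)
updated quaternion q' = (0.7141, 0.0303, 0.5231, -0.4642)
p' = p + v·dt = (0.9040, -2.3520, 3.0240)
new velocity v' = (-1.2320, -1.8400, 0.3780)

p' = (0.9040, -2.3520, 3.0240)
q' = (0.7141, 0.0303, 0.5231, -0.4642)
v' = (-1.2320, -1.8400, 0.3780)
ω' = (-0.3438, 0.7179, 1.0429)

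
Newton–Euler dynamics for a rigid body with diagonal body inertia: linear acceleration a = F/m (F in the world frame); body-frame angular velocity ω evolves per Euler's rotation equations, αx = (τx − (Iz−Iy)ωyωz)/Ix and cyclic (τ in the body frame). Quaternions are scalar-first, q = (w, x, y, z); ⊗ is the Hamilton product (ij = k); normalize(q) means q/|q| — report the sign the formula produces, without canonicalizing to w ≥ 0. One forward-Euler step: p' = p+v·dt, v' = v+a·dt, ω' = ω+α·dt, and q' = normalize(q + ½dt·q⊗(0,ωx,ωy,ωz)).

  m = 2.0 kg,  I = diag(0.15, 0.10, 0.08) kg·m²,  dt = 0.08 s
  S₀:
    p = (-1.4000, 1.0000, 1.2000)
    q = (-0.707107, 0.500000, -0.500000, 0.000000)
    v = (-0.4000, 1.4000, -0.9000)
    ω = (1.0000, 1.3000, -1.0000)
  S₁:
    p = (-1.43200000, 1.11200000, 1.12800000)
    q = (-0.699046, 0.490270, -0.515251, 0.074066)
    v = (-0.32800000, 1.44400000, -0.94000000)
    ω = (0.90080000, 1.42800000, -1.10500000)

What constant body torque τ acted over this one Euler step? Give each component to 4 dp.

rate change Δω = (-0.09920000, 0.12800000, -0.10500000)
gyro term ω₀×Iω₀ = (0.0260, -0.0700, -0.0650)
applied torque τ = (-0.1600, 0.0900, -0.1700)

τ = (-0.1600, 0.0900, -0.1700)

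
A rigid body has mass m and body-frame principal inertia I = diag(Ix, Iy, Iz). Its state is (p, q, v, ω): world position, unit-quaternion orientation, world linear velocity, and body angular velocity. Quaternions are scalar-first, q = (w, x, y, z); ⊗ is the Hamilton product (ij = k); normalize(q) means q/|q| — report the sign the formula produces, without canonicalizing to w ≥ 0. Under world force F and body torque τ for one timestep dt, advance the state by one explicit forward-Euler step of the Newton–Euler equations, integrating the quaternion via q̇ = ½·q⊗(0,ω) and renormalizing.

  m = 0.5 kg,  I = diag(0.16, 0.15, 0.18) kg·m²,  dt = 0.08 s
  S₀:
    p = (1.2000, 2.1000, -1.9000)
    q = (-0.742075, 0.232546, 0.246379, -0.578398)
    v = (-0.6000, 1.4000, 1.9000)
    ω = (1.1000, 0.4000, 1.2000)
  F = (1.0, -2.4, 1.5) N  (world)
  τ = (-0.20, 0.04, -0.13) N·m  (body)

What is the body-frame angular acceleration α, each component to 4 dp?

α = (-1.3400, 0.4427, -0.6978)

gyro term ω×Iω = (0.0144, -0.0264, -0.0044)
(τ − ω×Iω)/I = (-1.3400, 0.4427, -0.6978)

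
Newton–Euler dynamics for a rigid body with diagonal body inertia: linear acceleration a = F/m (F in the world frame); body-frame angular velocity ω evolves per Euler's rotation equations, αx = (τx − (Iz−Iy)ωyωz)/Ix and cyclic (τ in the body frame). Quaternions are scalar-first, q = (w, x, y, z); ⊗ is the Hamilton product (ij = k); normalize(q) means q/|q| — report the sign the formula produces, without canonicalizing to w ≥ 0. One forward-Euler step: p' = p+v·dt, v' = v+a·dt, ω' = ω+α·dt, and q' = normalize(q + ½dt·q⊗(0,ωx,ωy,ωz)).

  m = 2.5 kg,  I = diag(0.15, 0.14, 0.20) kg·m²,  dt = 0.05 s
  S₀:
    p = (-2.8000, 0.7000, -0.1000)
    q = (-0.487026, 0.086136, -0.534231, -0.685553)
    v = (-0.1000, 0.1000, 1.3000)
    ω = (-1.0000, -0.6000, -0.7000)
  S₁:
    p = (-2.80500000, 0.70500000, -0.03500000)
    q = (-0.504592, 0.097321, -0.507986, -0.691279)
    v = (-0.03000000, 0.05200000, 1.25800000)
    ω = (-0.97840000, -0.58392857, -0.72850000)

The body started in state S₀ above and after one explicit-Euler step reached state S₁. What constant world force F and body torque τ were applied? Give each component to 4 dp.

F = (3.5000, -2.4000, -2.1000)
τ = (0.0900, 0.0100, -0.1200)

velocity change Δv = (0.07000000, -0.04800000, -0.04200000)
m·(v₁−v₀)/dt = (3.5000, -2.4000, -2.1000)
rate change Δω = (0.02160000, 0.01607143, -0.02850000)
applied torque τ = (0.0900, 0.0100, -0.1200)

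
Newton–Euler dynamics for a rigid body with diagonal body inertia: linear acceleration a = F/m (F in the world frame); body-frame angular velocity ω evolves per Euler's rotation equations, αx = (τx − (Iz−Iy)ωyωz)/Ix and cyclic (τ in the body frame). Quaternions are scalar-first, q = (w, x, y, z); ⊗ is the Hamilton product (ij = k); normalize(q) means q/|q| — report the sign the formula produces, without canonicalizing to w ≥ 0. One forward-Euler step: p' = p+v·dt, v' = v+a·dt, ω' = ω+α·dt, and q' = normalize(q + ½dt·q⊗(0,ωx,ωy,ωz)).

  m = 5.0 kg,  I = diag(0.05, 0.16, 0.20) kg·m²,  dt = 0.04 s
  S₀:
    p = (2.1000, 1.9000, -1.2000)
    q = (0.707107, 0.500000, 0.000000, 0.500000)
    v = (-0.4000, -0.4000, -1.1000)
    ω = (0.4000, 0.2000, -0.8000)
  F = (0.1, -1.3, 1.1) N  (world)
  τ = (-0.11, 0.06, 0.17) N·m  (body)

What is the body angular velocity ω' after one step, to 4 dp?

ω' = (0.3171, 0.2030, -0.7678)

(τ − ω×Iω)/I = (-2.0720, 0.0750, 0.8060)
ω' = ω + α·dt = (0.3171, 0.2030, -0.7678)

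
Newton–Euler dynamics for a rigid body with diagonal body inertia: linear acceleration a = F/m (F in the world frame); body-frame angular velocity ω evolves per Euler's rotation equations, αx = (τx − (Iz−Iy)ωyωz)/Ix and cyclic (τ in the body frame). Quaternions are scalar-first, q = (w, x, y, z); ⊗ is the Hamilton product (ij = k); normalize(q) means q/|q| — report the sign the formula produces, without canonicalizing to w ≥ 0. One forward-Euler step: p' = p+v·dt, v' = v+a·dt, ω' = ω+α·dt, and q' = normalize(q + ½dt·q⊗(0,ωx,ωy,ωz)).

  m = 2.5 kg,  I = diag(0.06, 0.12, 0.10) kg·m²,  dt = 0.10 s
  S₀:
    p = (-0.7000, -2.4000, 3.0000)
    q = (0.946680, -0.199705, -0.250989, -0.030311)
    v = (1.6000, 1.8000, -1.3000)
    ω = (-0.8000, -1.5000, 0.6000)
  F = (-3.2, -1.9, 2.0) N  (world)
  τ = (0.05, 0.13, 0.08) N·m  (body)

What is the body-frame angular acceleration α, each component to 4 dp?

α = (0.5333, 0.9233, 0.0800)

ω×(Iω) gyroscopic = (0.0180, 0.0192, 0.0720)
α = I⁻¹(τ − ω×Iω) = (0.5333, 0.9233, 0.0800)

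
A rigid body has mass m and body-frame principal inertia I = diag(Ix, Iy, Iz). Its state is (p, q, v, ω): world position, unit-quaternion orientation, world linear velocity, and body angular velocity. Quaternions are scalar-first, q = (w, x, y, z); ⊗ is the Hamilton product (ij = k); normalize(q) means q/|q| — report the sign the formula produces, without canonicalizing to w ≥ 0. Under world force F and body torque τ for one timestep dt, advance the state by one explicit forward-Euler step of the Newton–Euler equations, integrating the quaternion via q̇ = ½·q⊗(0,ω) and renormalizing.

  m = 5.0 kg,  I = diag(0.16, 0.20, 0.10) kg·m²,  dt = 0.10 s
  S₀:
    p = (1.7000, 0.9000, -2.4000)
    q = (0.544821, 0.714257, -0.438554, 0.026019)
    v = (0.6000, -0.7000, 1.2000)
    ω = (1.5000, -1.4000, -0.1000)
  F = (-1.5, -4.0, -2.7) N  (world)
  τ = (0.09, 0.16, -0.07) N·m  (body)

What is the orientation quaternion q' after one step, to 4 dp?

q' = (0.4583, 0.7552, -0.4687, 0.0062)

Hamilton product q⊗(0,ω) = (-1.6827592, 0.8975135, -0.6522952, -0.3966109)
q + ½dt·q⊗(0,ω), renormalized = (0.4583, 0.7552, -0.4687, 0.0062)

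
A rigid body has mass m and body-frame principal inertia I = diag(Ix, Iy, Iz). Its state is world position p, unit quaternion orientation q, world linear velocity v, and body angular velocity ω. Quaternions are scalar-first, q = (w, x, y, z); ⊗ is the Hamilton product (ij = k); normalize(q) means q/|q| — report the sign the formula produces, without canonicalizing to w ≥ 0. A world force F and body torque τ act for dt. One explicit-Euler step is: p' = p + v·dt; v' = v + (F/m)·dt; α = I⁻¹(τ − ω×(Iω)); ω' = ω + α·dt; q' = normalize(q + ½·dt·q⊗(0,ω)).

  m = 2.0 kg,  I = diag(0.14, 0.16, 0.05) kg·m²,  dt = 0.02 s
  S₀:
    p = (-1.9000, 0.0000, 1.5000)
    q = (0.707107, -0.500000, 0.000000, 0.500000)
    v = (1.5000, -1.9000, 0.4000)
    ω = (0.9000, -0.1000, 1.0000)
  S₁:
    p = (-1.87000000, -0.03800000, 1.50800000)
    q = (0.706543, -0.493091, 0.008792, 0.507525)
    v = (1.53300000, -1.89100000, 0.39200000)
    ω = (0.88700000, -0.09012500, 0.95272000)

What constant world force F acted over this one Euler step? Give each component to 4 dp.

velocity change Δv = (0.03300000, 0.00900000, -0.00800000)
F = m·Δv/dt = (3.3000, 0.9000, -0.8000)

F = (3.3000, 0.9000, -0.8000)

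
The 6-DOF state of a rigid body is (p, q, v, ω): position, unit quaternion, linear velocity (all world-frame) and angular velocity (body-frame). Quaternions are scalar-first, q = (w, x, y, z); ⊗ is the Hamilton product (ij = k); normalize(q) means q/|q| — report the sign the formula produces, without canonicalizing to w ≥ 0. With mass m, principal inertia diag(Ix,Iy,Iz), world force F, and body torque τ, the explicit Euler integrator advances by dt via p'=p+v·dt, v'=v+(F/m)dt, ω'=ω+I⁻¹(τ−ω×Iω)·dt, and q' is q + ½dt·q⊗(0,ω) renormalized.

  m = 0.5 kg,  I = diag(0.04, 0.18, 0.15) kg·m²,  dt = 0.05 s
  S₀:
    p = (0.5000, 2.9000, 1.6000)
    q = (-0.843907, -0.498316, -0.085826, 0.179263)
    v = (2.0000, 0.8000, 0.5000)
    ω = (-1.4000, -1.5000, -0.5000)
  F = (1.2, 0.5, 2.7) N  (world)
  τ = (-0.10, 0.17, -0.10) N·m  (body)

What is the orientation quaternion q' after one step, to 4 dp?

q⊗(0,ω) = (-0.7367499, 1.4932773, 0.7657343, 1.0492711)
q + ½dt·q⊗(0,ω), renormalized = (-0.8611, -0.4603, -0.0666, 0.2052)

q' = (-0.8611, -0.4603, -0.0666, 0.2052)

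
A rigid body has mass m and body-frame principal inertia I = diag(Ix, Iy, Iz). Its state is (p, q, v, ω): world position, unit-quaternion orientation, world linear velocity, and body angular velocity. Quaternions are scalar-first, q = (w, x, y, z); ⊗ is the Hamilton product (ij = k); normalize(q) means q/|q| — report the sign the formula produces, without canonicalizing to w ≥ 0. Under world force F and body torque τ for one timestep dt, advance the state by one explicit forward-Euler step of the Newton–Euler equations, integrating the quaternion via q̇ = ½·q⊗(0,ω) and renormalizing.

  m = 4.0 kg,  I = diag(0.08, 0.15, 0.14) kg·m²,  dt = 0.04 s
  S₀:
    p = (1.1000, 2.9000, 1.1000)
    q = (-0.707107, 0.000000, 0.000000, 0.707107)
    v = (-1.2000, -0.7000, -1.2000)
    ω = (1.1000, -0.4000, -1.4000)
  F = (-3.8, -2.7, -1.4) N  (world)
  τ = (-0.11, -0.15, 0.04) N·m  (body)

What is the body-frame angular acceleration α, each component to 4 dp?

α = (-1.3050, -1.6160, 0.5057)

gyro term ω×Iω = (-0.0056, 0.0924, -0.0308)
α = I⁻¹(τ − ω×Iω) = (-1.3050, -1.6160, 0.5057)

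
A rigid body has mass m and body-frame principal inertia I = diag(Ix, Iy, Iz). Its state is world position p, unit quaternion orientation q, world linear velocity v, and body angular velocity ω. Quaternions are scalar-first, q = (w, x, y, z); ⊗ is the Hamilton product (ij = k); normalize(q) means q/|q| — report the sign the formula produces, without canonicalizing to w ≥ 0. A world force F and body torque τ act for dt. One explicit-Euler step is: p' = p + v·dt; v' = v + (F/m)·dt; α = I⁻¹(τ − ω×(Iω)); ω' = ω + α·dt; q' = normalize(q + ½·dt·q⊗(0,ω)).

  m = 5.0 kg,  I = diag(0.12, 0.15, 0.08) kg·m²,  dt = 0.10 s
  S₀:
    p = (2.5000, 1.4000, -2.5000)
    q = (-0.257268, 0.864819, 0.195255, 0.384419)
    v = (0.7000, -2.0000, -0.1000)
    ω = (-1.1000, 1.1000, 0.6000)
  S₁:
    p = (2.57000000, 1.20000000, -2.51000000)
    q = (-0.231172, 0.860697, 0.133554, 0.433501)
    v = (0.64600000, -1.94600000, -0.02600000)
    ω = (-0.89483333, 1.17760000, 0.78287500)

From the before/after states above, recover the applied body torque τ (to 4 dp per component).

Δω = ω₁−ω₀ = (0.20516667, 0.07760000, 0.18287500)
precession coupling = (-0.0462, -0.0264, -0.0363)
applied torque τ = (0.2000, 0.0900, 0.1100)

τ = (0.2000, 0.0900, 0.1100)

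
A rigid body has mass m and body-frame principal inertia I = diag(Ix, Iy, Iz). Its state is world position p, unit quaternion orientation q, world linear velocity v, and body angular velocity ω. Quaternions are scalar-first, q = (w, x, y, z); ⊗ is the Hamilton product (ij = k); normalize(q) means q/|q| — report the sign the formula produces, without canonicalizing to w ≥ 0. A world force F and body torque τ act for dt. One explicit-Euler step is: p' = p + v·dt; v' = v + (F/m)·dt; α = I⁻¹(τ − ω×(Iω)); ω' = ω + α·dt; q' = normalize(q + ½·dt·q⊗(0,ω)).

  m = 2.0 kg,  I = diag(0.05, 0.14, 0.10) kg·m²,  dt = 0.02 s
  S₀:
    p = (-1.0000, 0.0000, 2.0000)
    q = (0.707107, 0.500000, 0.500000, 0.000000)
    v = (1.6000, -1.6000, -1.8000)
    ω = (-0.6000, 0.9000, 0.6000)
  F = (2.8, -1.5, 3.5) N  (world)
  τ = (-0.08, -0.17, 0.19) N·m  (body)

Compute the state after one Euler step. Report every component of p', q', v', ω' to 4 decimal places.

p' = p + v·dt = (-0.9680, -0.0320, 1.9640)
v' = v + a·dt = (1.6280, -1.6150, -1.7650)
angular accel α = (-1.1680, -1.3429, 2.3860)
ω' = ω + α·dt = (-0.6234, 0.8731, 0.6477)
Hamilton product q⊗(0,ω) = (-0.1500000, -0.1242642, 0.3363963, 1.1742642)
updated quaternion q' = (0.7056, 0.4987, 0.5033, 0.0117)

p' = (-0.9680, -0.0320, 1.9640)
q' = (0.7056, 0.4987, 0.5033, 0.0117)
v' = (1.6280, -1.6150, -1.7650)
ω' = (-0.6234, 0.8731, 0.6477)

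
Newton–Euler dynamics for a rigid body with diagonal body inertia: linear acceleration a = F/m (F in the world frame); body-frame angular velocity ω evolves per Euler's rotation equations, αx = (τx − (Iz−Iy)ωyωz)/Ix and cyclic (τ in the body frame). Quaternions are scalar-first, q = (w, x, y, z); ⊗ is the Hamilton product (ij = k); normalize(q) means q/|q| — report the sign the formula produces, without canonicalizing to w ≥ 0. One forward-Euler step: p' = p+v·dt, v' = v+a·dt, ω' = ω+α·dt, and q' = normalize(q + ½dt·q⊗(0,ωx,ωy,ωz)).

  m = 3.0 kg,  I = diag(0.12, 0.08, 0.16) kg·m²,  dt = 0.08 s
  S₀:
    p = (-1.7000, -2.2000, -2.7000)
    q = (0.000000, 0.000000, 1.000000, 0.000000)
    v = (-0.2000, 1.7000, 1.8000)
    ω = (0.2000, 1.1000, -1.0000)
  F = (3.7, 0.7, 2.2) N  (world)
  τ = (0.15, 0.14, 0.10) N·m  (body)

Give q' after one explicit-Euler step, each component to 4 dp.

q' = (-0.0439, -0.0399, 0.9982, -0.0080)

2q̇ = q⊗(0,ω) = (-1.1000000, -1.0000000, 0.0000000, -0.2000000)
q' = normalize(q + ½dt·q⊗(0,ω)) = (-0.0439, -0.0399, 0.9982, -0.0080)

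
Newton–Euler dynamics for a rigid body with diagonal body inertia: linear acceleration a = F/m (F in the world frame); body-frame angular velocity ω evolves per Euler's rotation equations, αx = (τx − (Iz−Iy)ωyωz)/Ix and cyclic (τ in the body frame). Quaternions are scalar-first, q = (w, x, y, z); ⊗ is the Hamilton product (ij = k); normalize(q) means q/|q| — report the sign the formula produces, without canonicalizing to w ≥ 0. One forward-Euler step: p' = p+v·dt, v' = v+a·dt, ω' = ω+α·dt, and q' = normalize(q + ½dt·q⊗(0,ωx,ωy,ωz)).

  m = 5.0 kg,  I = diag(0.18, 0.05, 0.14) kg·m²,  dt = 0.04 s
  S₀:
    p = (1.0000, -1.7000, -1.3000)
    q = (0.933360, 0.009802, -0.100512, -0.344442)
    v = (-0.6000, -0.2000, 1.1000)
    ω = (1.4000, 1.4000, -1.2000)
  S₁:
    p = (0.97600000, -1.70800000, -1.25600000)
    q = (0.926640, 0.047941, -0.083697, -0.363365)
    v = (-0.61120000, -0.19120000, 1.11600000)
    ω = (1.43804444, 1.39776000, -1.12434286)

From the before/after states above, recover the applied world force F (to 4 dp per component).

Δv = v₁−v₀ = (-0.01120000, 0.00880000, 0.01600000)
F = m·Δv/dt = (-1.4000, 1.1000, 2.0000)

F = (-1.4000, 1.1000, 2.0000)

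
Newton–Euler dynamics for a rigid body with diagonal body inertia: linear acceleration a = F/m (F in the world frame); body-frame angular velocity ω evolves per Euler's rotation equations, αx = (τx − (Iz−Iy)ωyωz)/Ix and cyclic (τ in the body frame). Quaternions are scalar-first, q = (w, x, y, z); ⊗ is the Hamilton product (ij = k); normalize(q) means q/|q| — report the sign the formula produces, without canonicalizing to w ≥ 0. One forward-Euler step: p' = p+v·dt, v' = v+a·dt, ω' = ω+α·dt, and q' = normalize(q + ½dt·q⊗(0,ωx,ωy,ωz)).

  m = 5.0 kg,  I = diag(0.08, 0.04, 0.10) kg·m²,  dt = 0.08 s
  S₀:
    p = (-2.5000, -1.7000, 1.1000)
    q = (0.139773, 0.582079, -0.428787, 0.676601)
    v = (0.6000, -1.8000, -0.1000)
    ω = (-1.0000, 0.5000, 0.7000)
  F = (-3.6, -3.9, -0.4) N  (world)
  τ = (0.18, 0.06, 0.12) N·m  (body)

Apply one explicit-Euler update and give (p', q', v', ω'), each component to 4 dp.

linear accel F/m = (-0.7200, -0.7800, -0.0800)
p + v·dt = (-2.4520, -1.8440, 1.0920)
v + (F/m)dt = (0.5424, -1.8624, -0.1064)
α = I⁻¹(τ − ω×Iω) = (1.9875, 1.1500, 1.0000)
ω' = ω + α·dt = (-0.8410, 0.5920, 0.7800)
2q̇ = q⊗(0,ω) = (0.3228518, -0.7782244, -1.0141698, -0.0399064)
q + ½dt·q⊗(0,ω), renormalized = (0.1525, 0.5502, -0.4687, 0.6741)

p' = (-2.4520, -1.8440, 1.0920)
q' = (0.1525, 0.5502, -0.4687, 0.6741)
v' = (0.5424, -1.8624, -0.1064)
ω' = (-0.8410, 0.5920, 0.7800)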